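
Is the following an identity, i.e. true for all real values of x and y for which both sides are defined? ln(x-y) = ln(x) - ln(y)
Claim: ln(x-y) = ln(x) - ln(y).
Test a specific point where both sides are defined: x = 3, y = 1.
LHS = ln(x-y) ≈ 0.6931
RHS = ln(x) - ln(y) ≈ 1.0986
Since 0.6931 ≠ 1.0986, the equation fails at this point, so it cannot hold for all real values of x and y for which both sides are defined.
ln(x) - ln(y) = ln(x/y), not ln(x-y).

Conclusion: No, this is NOT an identity.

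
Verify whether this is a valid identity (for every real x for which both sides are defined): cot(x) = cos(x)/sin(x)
Yes, this is an identity.

Claim: cot(x) = cos(x)/sin(x).
Reasoning: cot(x) is defined as 1/tan(x) = 1/(sin(x)/cos(x)) = cos(x)/sin(x), wherever sin(x) ≠ 0.
So the two sides agree for every real x for which both sides are defined.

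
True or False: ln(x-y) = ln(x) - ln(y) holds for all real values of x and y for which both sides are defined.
Claim: ln(x-y) = ln(x) - ln(y).
Test a specific point where both sides are defined: x = 5, y = 2.
LHS = ln(x-y) ≈ 1.0986
RHS = ln(x) - ln(y) ≈ 0.9163
Since 1.0986 ≠ 0.9163, the equation fails at this point, so it cannot hold for all real values of x and y for which both sides are defined.
ln(x) - ln(y) = ln(x/y), not ln(x-y).

Conclusion: False.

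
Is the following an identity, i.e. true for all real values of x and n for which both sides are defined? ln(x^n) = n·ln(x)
Yes, this is an identity.

Claim: ln(x^n) = n·ln(x).
Reasoning: The right side requires x > 0. For x > 0, x^n = (e^(ln x))^n = e^(n·ln x), so taking ln of both sides gives ln(x^n) = n·ln(x).
So the two sides agree for all real values of x and n for which both sides are defined.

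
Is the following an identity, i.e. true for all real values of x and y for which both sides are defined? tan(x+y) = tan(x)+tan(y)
Claim: tan(x+y) = tan(x)+tan(y).
Test a specific point where both sides are defined: x = 2π/3, y = π/6.
LHS = tan(x+y) ≈ -0.5774
RHS = tan(x)+tan(y) ≈ -1.1547
Since -0.5774 ≠ -1.1547, the equation fails at this point, so it cannot hold for all real values of x and y for which both sides are defined.
The correct formula is tan(x+y) = (tan(x) + tan(y))/(1 - tan(x)tan(y)).

Conclusion: No, this is NOT an identity.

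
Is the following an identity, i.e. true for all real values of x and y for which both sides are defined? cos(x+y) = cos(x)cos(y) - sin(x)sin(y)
Yes, this is an identity.

Claim: cos(x+y) = cos(x)cos(y) - sin(x)sin(y).
Reasoning: By Euler's formula e^(i(x+y)) = e^(ix)·e^(iy) = (cos x + i·sin x)(cos y + i·sin y). The real part of the left side is cos(x+y); the real part of the product is cos(x)cos(y) - sin(x)sin(y) (since i·i = -1).
So the two sides agree for all real values of x and y for which both sides are defined.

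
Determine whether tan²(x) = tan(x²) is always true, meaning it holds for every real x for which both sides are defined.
No, this is NOT an identity.

Claim: tan²(x) = tan(x²).
Test a specific point where both sides are defined: x = π/3.
LHS = tan²(x) ≈ 3.0000
RHS = tan(x²) ≈ 1.9485
Since 3.0000 ≠ 1.9485, the equation fails at this point, so it cannot hold for every real x for which both sides are defined.
tan²(x) means (tan x)², squaring the output; tan(x²) squares the input. These are different functions.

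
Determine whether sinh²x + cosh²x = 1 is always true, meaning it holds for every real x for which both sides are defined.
Claim: sinh²x + cosh²x = 1.
Test a specific point where both sides are defined: x = 1/2.
LHS = sinh²x + cosh²x ≈ 1.5431
RHS = 1 ≈ 1.0000
Since 1.5431 ≠ 1.0000, the equation fails at this point, so it cannot hold for every real x for which both sides are defined.
The correct hyperbolic identity is cosh²x - sinh²x = 1 (a difference); the sum sinh²x + cosh²x equals cosh(2x).

Conclusion: No, this is NOT an identity.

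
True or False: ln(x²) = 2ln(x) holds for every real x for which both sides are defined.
Claim: ln(x²) = 2ln(x).
Reasoning: The right side requires x > 0. For x > 0, x² = (e^(ln x))² = e^(2ln x), so ln(x²) = 2ln(x). (For x < 0 the right side is undefined, so those values are outside the claim.)
So the two sides agree for every real x for which both sides are defined.

Conclusion: True.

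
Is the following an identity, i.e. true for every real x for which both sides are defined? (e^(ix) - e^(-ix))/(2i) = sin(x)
Claim: (e^(ix) - e^(-ix))/(2i) = sin(x).
Reasoning: By Euler's formula e^(ix) = cos(x) + i·sin(x) and e^(-ix) = cos(x) - i·sin(x). Subtracting cancels the cosine terms: e^(ix) - e^(-ix) = 2i·sin(x); divide by 2i.
So the two sides agree for every real x for which both sides are defined.

Conclusion: Yes, this is an identity.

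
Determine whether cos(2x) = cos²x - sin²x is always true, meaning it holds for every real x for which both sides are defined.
Claim: cos(2x) = cos²x - sin²x.
Reasoning: Put y = x in the addition formula cos(x+y) = cos(x)cos(y) - sin(x)sin(y): cos(2x) = cos²x - sin²x.
So the two sides agree for every real x for which both sides are defined.

Conclusion: Yes, this is an identity.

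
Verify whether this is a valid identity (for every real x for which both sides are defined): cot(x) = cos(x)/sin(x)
Claim: cot(x) = cos(x)/sin(x).
Reasoning: cot(x) is defined as 1/tan(x) = 1/(sin(x)/cos(x)) = cos(x)/sin(x), wherever sin(x) ≠ 0.
So the two sides agree for every real x for which both sides are defined.

Conclusion: Yes, this is an identity.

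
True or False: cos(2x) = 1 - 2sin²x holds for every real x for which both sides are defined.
Claim: cos(2x) = 1 - 2sin²x.
Reasoning: cos(2x) = cos²x - sin²x. Replace cos²x by 1 - sin²x: (1 - sin²x) - sin²x = 1 - 2sin²x.
So the two sides agree for every real x for which both sides are defined.

Conclusion: True.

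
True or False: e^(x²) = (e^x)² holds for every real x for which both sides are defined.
False.

Claim: e^(x²) = (e^x)².
Test a specific point where both sides are defined: x = -2.
LHS = e^(x²) ≈ 54.5982
RHS = (e^x)² ≈ 0.0183
Since 54.5982 ≠ 0.0183, the equation fails at this point, so it cannot hold for every real x for which both sides are defined.
(e^x)² = e^(2x), and 2x ≠ x² in general.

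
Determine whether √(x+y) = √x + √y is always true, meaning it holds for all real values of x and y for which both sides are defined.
Claim: √(x+y) = √x + √y.
Test a specific point where both sides are defined: x = 4, y = 1/2.
LHS = √(x+y) ≈ 2.1213
RHS = √x + √y ≈ 2.7071
Since 2.1213 ≠ 2.7071, the equation fails at this point, so it cannot hold for all real values of x and y for which both sides are defined.
Squaring the right side gives x + 2√(xy) + y, not x + y.

Conclusion: No, this is NOT an identity.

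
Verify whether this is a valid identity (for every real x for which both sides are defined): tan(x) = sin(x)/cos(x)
Yes, this is an identity.

Claim: tan(x) = sin(x)/cos(x).
Reasoning: For an angle x whose terminal point on the unit circle is (cos x, sin x), tan(x) is defined as the ratio (second coordinate)/(first coordinate) = sin(x)/cos(x), wherever cos(x) ≠ 0.
So the two sides agree for every real x for which both sides are defined.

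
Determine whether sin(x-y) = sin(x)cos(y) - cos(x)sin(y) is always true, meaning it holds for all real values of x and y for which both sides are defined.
Yes, this is an identity.

Claim: sin(x-y) = sin(x)cos(y) - cos(x)sin(y).
Reasoning: Replace y by -y in sin(x+y) = sin(x)cos(y) + cos(x)sin(y) and use cos(-y) = cos(y), sin(-y) = -sin(y): sin(x-y) = sin(x)cos(y) - cos(x)sin(y).
So the two sides agree for all real values of x and y for which both sides are defined.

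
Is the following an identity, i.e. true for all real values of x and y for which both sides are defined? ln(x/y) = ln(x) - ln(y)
Yes, this is an identity.

Claim: ln(x/y) = ln(x) - ln(y).
Reasoning: Both sides are simultaneously defined only when x, y > 0. Write x = e^p, y = e^q. Then x/y = e^(p-q), so ln(x/y) = p - q = ln(x) - ln(y).
So the two sides agree for all real values of x and y for which both sides are defined.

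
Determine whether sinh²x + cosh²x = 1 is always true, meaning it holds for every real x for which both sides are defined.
No, this is NOT an identity.

Claim: sinh²x + cosh²x = 1.
Test a specific point where both sides are defined: x = 1/2.
LHS = sinh²x + cosh²x ≈ 1.5431
RHS = 1 ≈ 1.0000
Since 1.5431 ≠ 1.0000, the equation fails at this point, so it cannot hold for every real x for which both sides are defined.
The correct hyperbolic identity is cosh²x - sinh²x = 1 (a difference); the sum sinh²x + cosh²x equals cosh(2x).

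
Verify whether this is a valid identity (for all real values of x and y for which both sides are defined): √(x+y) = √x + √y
No, this is NOT an identity.

Claim: √(x+y) = √x + √y.
Test a specific point where both sides are defined: x = 3, y = 3.
LHS = √(x+y) ≈ 2.4495
RHS = √x + √y ≈ 3.4641
Since 2.4495 ≠ 3.4641, the equation fails at this point, so it cannot hold for all real values of x and y for which both sides are defined.
Squaring the right side gives x + 2√(xy) + y, not x + y.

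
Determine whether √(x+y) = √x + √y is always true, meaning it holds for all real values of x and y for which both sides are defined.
No, this is NOT an identity.

Claim: √(x+y) = √x + √y.
Test a specific point where both sides are defined: x = 1, y = 4.
LHS = √(x+y) ≈ 2.2361
RHS = √x + √y ≈ 3.0000
Since 2.2361 ≠ 3.0000, the equation fails at this point, so it cannot hold for all real values of x and y for which both sides are defined.
Squaring the right side gives x + 2√(xy) + y, not x + y.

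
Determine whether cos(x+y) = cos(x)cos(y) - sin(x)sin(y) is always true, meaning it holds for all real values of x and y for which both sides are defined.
Yes, this is an identity.

Claim: cos(x+y) = cos(x)cos(y) - sin(x)sin(y).
Reasoning: By Euler's formula e^(i(x+y)) = e^(ix)·e^(iy) = (cos x + i·sin x)(cos y + i·sin y). The real part of the left side is cos(x+y); the real part of the product is cos(x)cos(y) - sin(x)sin(y) (since i·i = -1).
So the two sides agree for all real values of x and y for which both sides are defined.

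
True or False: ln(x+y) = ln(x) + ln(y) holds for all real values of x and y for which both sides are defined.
False.

Claim: ln(x+y) = ln(x) + ln(y).
Test a specific point where both sides are defined: x = 3/2, y = 3/2.
LHS = ln(x+y) ≈ 1.0986
RHS = ln(x) + ln(y) ≈ 0.8109
Since 1.0986 ≠ 0.8109, the equation fails at this point, so it cannot hold for all real values of x and y for which both sides are defined.
ln(x) + ln(y) = ln(xy), not ln(x+y).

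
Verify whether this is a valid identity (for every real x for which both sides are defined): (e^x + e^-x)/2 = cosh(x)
Claim: (e^x + e^-x)/2 = cosh(x).
Reasoning: This is exactly the definition of the hyperbolic cosine: cosh(x) := (e^x + e^-x)/2.
So the two sides agree for every real x for which both sides are defined.

Conclusion: Yes, this is an identity.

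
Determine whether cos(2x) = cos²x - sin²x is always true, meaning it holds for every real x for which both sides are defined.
Claim: cos(2x) = cos²x - sin²x.
Reasoning: Put y = x in the addition formula cos(x+y) = cos(x)cos(y) - sin(x)sin(y): cos(2x) = cos²x - sin²x.
So the two sides agree for every real x for which both sides are defined.

Conclusion: Yes, this is an identity.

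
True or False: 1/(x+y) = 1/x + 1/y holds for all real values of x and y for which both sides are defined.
Claim: 1/(x+y) = 1/x + 1/y.
Test a specific point where both sides are defined: x = 5, y = -1.
LHS = 1/(x+y) ≈ 0.2500
RHS = 1/x + 1/y ≈ -0.8000
Since 0.2500 ≠ -0.8000, the equation fails at this point, so it cannot hold for all real values of x and y for which both sides are defined.
1/x + 1/y = (x+y)/(xy), which is not 1/(x+y).

Conclusion: False.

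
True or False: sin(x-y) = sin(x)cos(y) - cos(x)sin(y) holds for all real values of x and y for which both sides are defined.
Claim: sin(x-y) = sin(x)cos(y) - cos(x)sin(y).
Reasoning: Replace y by -y in sin(x+y) = sin(x)cos(y) + cos(x)sin(y) and use cos(-y) = cos(y), sin(-y) = -sin(y): sin(x-y) = sin(x)cos(y) - cos(x)sin(y).
So the two sides agree for all real values of x and y for which both sides are defined.

Conclusion: True.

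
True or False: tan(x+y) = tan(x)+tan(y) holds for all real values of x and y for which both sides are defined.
False.

Claim: tan(x+y) = tan(x)+tan(y).
Test a specific point where both sides are defined: x = 2π/3, y = -π/4.
LHS = tan(x+y) ≈ 3.7321
RHS = tan(x)+tan(y) ≈ -2.7321
Since 3.7321 ≠ -2.7321, the equation fails at this point, so it cannot hold for all real values of x and y for which both sides are defined.
The correct formula is tan(x+y) = (tan(x) + tan(y))/(1 - tan(x)tan(y)).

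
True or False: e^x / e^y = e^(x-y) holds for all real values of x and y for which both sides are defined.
True.

Claim: e^x / e^y = e^(x-y).
Reasoning: 1/e^y = e^(-y), so e^x / e^y = e^x · e^(-y) = e^(x + (-y)) = e^(x-y) by the product rule for exponents.
So the two sides agree for all real values of x and y for which both sides are defined.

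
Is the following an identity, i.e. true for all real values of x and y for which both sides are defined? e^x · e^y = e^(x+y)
Claim: e^x · e^y = e^(x+y).
Reasoning: This is the law of exponents for a common base: multiplying powers adds exponents. E.g. from the series, (Σ x^j/j!)(Σ y^k/k!) = Σ_m (Σ_{j+k=m} x^j y^k/(j!k!)) = Σ_m (x+y)^m/m! by the binomial theorem.
So the two sides agree for all real values of x and y for which both sides are defined.

Conclusion: Yes, this is an identity.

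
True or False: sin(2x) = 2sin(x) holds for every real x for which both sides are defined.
Claim: sin(2x) = 2sin(x).
Test a specific point where both sides are defined: x = 2π/3.
LHS = sin(2x) ≈ -0.8660
RHS = 2sin(x) ≈ 1.7321
Since -0.8660 ≠ 1.7321, the equation fails at this point, so it cannot hold for every real x for which both sides are defined.
The correct double-angle formula is sin(2x) = 2sin(x)cos(x).

Conclusion: False.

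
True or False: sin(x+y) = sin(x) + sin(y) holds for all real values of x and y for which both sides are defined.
False.

Claim: sin(x+y) = sin(x) + sin(y).
Test a specific point where both sides are defined: x = π/6, y = -π/4.
LHS = sin(x+y) ≈ -0.2588
RHS = sin(x) + sin(y) ≈ -0.2071
Since -0.2588 ≠ -0.2071, the equation fails at this point, so it cannot hold for all real values of x and y for which both sides are defined.
The correct expansion is sin(x+y) = sin(x)cos(y) + cos(x)sin(y); sine is not additive.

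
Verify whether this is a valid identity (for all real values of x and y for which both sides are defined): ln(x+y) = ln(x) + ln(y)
Claim: ln(x+y) = ln(x) + ln(y).
Test a specific point where both sides are defined: x = 5, y = 5.
LHS = ln(x+y) ≈ 2.3026
RHS = ln(x) + ln(y) ≈ 3.2189
Since 2.3026 ≠ 3.2189, the equation fails at this point, so it cannot hold for all real values of x and y for which both sides are defined.
ln(x) + ln(y) = ln(xy), not ln(x+y).

Conclusion: No, this is NOT an identity.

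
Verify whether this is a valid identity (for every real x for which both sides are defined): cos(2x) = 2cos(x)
No, this is NOT an identity.

Claim: cos(2x) = 2cos(x).
Test a specific point where both sides are defined: x = -π/6.
LHS = cos(2x) ≈ 0.5000
RHS = 2cos(x) ≈ 1.7321
Since 0.5000 ≠ 1.7321, the equation fails at this point, so it cannot hold for every real x for which both sides are defined.
The correct double-angle formula is cos(2x) = cos²x - sin²x.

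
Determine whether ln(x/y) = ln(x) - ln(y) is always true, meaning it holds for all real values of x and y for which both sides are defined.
Claim: ln(x/y) = ln(x) - ln(y).
Reasoning: Both sides are simultaneously defined only when x, y > 0. Write x = e^p, y = e^q. Then x/y = e^(p-q), so ln(x/y) = p - q = ln(x) - ln(y).
So the two sides agree for all real values of x and y for which both sides are defined.

Conclusion: Yes, this is an identity.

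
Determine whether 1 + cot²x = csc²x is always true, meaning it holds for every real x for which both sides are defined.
Claim: 1 + cot²x = csc²x.
Reasoning: Start from sin²x + cos²x = 1 and divide every term by sin²x (allowed wherever cot x and csc x are defined): 1 + cot²x = 1/sin²x = csc²x.
So the two sides agree for every real x for which both sides are defined.

Conclusion: Yes, this is an identity.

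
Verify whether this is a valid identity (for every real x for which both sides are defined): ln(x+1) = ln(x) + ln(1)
No, this is NOT an identity.

Claim: ln(x+1) = ln(x) + ln(1).
Test a specific point where both sides are defined: x = 3.
LHS = ln(x+1) ≈ 1.3863
RHS = ln(x) + ln(1) ≈ 1.0986
Since 1.3863 ≠ 1.0986, the equation fails at this point, so it cannot hold for every real x for which both sides are defined.
ln(1) = 0, so the right side is just ln(x), which differs from ln(x+1).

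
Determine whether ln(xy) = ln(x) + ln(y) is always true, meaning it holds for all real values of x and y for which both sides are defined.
Yes, this is an identity.

Claim: ln(xy) = ln(x) + ln(y).
Reasoning: Both sides are simultaneously defined only when x, y > 0. Write x = e^p, y = e^q (p = ln x, q = ln y). Then xy = e^p · e^q = e^(p+q), so ln(xy) = p + q = ln(x) + ln(y).
So the two sides agree for all real values of x and y for which both sides are defined.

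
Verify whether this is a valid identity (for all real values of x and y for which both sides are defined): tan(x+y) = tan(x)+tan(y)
No, this is NOT an identity.

Claim: tan(x+y) = tan(x)+tan(y).
Test a specific point where both sides are defined: x = -π/6, y = π/3.
LHS = tan(x+y) ≈ 0.5774
RHS = tan(x)+tan(y) ≈ 1.1547
Since 0.5774 ≠ 1.1547, the equation fails at this point, so it cannot hold for all real values of x and y for which both sides are defined.
The correct formula is tan(x+y) = (tan(x) + tan(y))/(1 - tan(x)tan(y)).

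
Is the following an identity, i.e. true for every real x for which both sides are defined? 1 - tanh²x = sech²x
Yes, this is an identity.

Claim: 1 - tanh²x = sech²x.
Reasoning: Divide cosh²x - sinh²x = 1 through by cosh²x (never zero): 1 - tanh²x = 1/cosh²x = sech²x.
So the two sides agree for every real x for which both sides are defined.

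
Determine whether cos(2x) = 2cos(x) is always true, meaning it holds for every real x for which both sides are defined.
No, this is NOT an identity.

Claim: cos(2x) = 2cos(x).
Test a specific point where both sides are defined: x = 3π/4.
LHS = cos(2x) ≈ 0.0000
RHS = 2cos(x) ≈ -1.4142
Since 0.0000 ≠ -1.4142, the equation fails at this point, so it cannot hold for every real x for which both sides are defined.
The correct double-angle formula is cos(2x) = cos²x - sin²x.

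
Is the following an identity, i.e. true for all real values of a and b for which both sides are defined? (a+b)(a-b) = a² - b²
Claim: (a+b)(a-b) = a² - b².
Reasoning: Expand: (a+b)(a-b) = a² - ab + ba - b² = a² - b² (the cross terms cancel).
So the two sides agree for all real values of a and b for which both sides are defined.

Conclusion: Yes, this is an identity.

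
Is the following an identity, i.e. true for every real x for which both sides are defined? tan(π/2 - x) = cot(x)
Claim: tan(π/2 - x) = cot(x).
Reasoning: tan(π/2 - x) = sin(π/2 - x)/cos(π/2 - x) = cos(x)/sin(x) = cot(x), using the cofunction identities sin(π/2 - x) = cos(x) and cos(π/2 - x) = sin(x).
So the two sides agree for every real x for which both sides are defined.

Conclusion: Yes, this is an identity.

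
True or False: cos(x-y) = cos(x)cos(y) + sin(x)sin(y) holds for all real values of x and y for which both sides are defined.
True.

Claim: cos(x-y) = cos(x)cos(y) + sin(x)sin(y).
Reasoning: Replace y by -y in cos(x+y) = cos(x)cos(y) - sin(x)sin(y) and use cos(-y) = cos(y), sin(-y) = -sin(y): cos(x-y) = cos(x)cos(y) + sin(x)sin(y).
So the two sides agree for all real values of x and y for which both sides are defined.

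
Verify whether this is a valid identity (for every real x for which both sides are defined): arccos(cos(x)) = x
Claim: arccos(cos(x)) = x.
Test a specific point where both sides are defined: x = -π/3.
LHS = arccos(cos(x)) ≈ 1.0472
RHS = x ≈ -1.0472
Since 1.0472 ≠ -1.0472, the equation fails at this point, so it cannot hold for every real x for which both sides are defined.
arccos only returns values in [0, π], so arccos(cos(x)) = x holds only for x in that interval, not for all real x.

Conclusion: No, this is NOT an identity.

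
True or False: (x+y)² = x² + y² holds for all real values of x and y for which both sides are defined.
False.

Claim: (x+y)² = x² + y².
Test a specific point where both sides are defined: x = 3, y = 1.
LHS = (x+y)² ≈ 16.0000
RHS = x² + y² ≈ 10.0000
Since 16.0000 ≠ 10.0000, the equation fails at this point, so it cannot hold for all real values of x and y for which both sides are defined.
The correct expansion is (x+y)² = x² + 2xy + y²; the cross term 2xy is missing.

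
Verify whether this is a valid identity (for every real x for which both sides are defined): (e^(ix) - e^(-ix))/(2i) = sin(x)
Claim: (e^(ix) - e^(-ix))/(2i) = sin(x).
Reasoning: By Euler's formula e^(ix) = cos(x) + i·sin(x) and e^(-ix) = cos(x) - i·sin(x). Subtracting cancels the cosine terms: e^(ix) - e^(-ix) = 2i·sin(x); divide by 2i.
So the two sides agree for every real x for which both sides are defined.

Conclusion: Yes, this is an identity.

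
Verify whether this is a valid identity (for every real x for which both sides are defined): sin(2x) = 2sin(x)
No, this is NOT an identity.

Claim: sin(2x) = 2sin(x).
Test a specific point where both sides are defined: x = -π/6.
LHS = sin(2x) ≈ -0.8660
RHS = 2sin(x) ≈ -1.0000
Since -0.8660 ≠ -1.0000, the equation fails at this point, so it cannot hold for every real x for which both sides are defined.
The correct double-angle formula is sin(2x) = 2sin(x)cos(x).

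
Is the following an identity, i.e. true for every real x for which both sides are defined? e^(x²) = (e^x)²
No, this is NOT an identity.

Claim: e^(x²) = (e^x)².
Test a specific point where both sides are defined: x = 1.
LHS = e^(x²) ≈ 2.7183
RHS = (e^x)² ≈ 7.3891
Since 2.7183 ≠ 7.3891, the equation fails at this point, so it cannot hold for every real x for which both sides are defined.
(e^x)² = e^(2x), and 2x ≠ x² in general.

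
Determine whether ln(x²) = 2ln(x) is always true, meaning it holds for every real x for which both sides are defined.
Yes, this is an identity.

Claim: ln(x²) = 2ln(x).
Reasoning: The right side requires x > 0. For x > 0, x² = (e^(ln x))² = e^(2ln x), so ln(x²) = 2ln(x). (For x < 0 the right side is undefined, so those values are outside the claim.)
So the two sides agree for every real x for which both sides are defined.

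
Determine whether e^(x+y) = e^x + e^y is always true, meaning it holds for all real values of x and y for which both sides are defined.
Claim: e^(x+y) = e^x + e^y.
Test a specific point where both sides are defined: x = 1, y = 1.
LHS = e^(x+y) ≈ 7.3891
RHS = e^x + e^y ≈ 5.4366
Since 7.3891 ≠ 5.4366, the equation fails at this point, so it cannot hold for all real values of x and y for which both sides are defined.
The correct rule is e^(x+y) = e^x · e^y (a product, not a sum).

Conclusion: No, this is NOT an identity.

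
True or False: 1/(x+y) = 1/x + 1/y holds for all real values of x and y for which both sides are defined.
False.

Claim: 1/(x+y) = 1/x + 1/y.
Test a specific point where both sides are defined: x = 3/2, y = 2.
LHS = 1/(x+y) ≈ 0.2857
RHS = 1/x + 1/y ≈ 1.1667
Since 0.2857 ≠ 1.1667, the equation fails at this point, so it cannot hold for all real values of x and y for which both sides are defined.
1/x + 1/y = (x+y)/(xy), which is not 1/(x+y).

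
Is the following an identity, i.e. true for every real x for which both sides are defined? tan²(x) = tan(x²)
No, this is NOT an identity.

Claim: tan²(x) = tan(x²).
Test a specific point where both sides are defined: x = 3π/4.
LHS = tan²(x) ≈ 1.0000
RHS = tan(x²) ≈ -0.8977
Since 1.0000 ≠ -0.8977, the equation fails at this point, so it cannot hold for every real x for which both sides are defined.
tan²(x) means (tan x)², squaring the output; tan(x²) squares the input. These are different functions.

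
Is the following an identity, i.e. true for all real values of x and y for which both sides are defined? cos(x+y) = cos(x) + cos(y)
Claim: cos(x+y) = cos(x) + cos(y).
Test a specific point where both sides are defined: x = π/4, y = π.
LHS = cos(x+y) ≈ -0.7071
RHS = cos(x) + cos(y) ≈ -0.2929
Since -0.7071 ≠ -0.2929, the equation fails at this point, so it cannot hold for all real values of x and y for which both sides are defined.
The correct expansion is cos(x+y) = cos(x)cos(y) - sin(x)sin(y); cosine is not additive.

Conclusion: No, this is NOT an identity.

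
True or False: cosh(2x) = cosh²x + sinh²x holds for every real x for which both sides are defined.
Claim: cosh(2x) = cosh²x + sinh²x.
Reasoning: cosh²x = (e^(2x) + 2 + e^(-2x))/4 and sinh²x = (e^(2x) - 2 + e^(-2x))/4. Adding gives (2e^(2x) + 2e^(-2x))/4 = (e^(2x) + e^(-2x))/2 = cosh(2x).
So the two sides agree for every real x for which both sides are defined.

Conclusion: True.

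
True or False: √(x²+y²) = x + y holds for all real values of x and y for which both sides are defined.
False.

Claim: √(x²+y²) = x + y.
Test a specific point where both sides are defined: x = 2, y = 3.
LHS = √(x²+y²) ≈ 3.6056
RHS = x + y ≈ 5.0000
Since 3.6056 ≠ 5.0000, the equation fails at this point, so it cannot hold for all real values of x and y for which both sides are defined.
(x+y)² = x² + 2xy + y², not x² + y², so the square root does not split this way.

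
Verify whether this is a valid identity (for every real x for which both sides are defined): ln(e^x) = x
Claim: ln(e^x) = x.
Reasoning: ln is the inverse of the exponential: ln(e^x) asks for the exponent p with e^p = e^x, and since e^p is one-to-one that exponent is p = x.
So the two sides agree for every real x for which both sides are defined.

Conclusion: Yes, this is an identity.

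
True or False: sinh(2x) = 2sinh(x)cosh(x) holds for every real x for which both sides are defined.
True.

Claim: sinh(2x) = 2sinh(x)cosh(x).
Reasoning: 2sinh(x)cosh(x) = 2 · (e^x - e^-x)/2 · (e^x + e^-x)/2 = (e^(2x) - e^(-2x))/2 = sinh(2x).
So the two sides agree for every real x for which both sides are defined.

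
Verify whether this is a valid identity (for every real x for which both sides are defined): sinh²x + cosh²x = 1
Claim: sinh²x + cosh²x = 1.
Test a specific point where both sides are defined: x = -1.
LHS = sinh²x + cosh²x ≈ 3.7622
RHS = 1 ≈ 1.0000
Since 3.7622 ≠ 1.0000, the equation fails at this point, so it cannot hold for every real x for which both sides are defined.
The correct hyperbolic identity is cosh²x - sinh²x = 1 (a difference); the sum sinh²x + cosh²x equals cosh(2x).

Conclusion: No, this is NOT an identity.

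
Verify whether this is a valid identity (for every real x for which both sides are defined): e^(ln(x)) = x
Yes, this is an identity.

Claim: e^(ln(x)) = x.
Reasoning: For x > 0, ln(x) is by definition the exponent p such that e^p = x. Raising e to that exponent therefore returns x: e^(ln x) = x.
So the two sides agree for every real x for which both sides are defined.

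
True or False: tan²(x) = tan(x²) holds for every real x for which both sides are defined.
False.

Claim: tan²(x) = tan(x²).
Test a specific point where both sides are defined: x = π.
LHS = tan²(x) ≈ 0.0000
RHS = tan(x²) ≈ 0.4767
Since 0.0000 ≠ 0.4767, the equation fails at this point, so it cannot hold for every real x for which both sides are defined.
tan²(x) means (tan x)², squaring the output; tan(x²) squares the input. These are different functions.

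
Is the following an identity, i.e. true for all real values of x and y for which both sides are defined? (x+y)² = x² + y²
No, this is NOT an identity.

Claim: (x+y)² = x² + y².
Test a specific point where both sides are defined: x = 2, y = 3.
LHS = (x+y)² ≈ 25.0000
RHS = x² + y² ≈ 13.0000
Since 25.0000 ≠ 13.0000, the equation fails at this point, so it cannot hold for all real values of x and y for which both sides are defined.
The correct expansion is (x+y)² = x² + 2xy + y²; the cross term 2xy is missing.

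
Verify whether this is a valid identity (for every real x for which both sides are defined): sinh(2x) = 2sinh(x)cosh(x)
Yes, this is an identity.

Claim: sinh(2x) = 2sinh(x)cosh(x).
Reasoning: 2sinh(x)cosh(x) = 2 · (e^x - e^-x)/2 · (e^x + e^-x)/2 = (e^(2x) - e^(-2x))/2 = sinh(2x).
So the two sides agree for every real x for which both sides are defined.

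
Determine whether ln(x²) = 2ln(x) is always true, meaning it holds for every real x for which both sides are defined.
Claim: ln(x²) = 2ln(x).
Reasoning: The right side requires x > 0. For x > 0, x² = (e^(ln x))² = e^(2ln x), so ln(x²) = 2ln(x). (For x < 0 the right side is undefined, so those values are outside the claim.)
So the two sides agree for every real x for which both sides are defined.

Conclusion: Yes, this is an identity.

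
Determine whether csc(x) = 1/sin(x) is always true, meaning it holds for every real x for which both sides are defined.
Yes, this is an identity.

Claim: csc(x) = 1/sin(x).
Reasoning: csc(x) is by definition the reciprocal of sin(x), wherever sin(x) ≠ 0.
So the two sides agree for every real x for which both sides are defined.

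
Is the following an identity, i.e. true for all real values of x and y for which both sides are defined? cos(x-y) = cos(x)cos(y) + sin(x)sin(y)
Claim: cos(x-y) = cos(x)cos(y) + sin(x)sin(y).
Reasoning: Replace y by -y in cos(x+y) = cos(x)cos(y) - sin(x)sin(y) and use cos(-y) = cos(y), sin(-y) = -sin(y): cos(x-y) = cos(x)cos(y) + sin(x)sin(y).
So the two sides agree for all real values of x and y for which both sides are defined.

Conclusion: Yes, this is an identity.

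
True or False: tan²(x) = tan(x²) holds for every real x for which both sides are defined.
False.

Claim: tan²(x) = tan(x²).
Test a specific point where both sides are defined: x = 3π/4.
LHS = tan²(x) ≈ 1.0000
RHS = tan(x²) ≈ -0.8977
Since 1.0000 ≠ -0.8977, the equation fails at this point, so it cannot hold for every real x for which both sides are defined.
tan²(x) means (tan x)², squaring the output; tan(x²) squares the input. These are different functions.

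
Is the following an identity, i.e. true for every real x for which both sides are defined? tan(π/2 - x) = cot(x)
Claim: tan(π/2 - x) = cot(x).
Reasoning: tan(π/2 - x) = sin(π/2 - x)/cos(π/2 - x) = cos(x)/sin(x) = cot(x), using the cofunction identities sin(π/2 - x) = cos(x) and cos(π/2 - x) = sin(x).
So the two sides agree for every real x for which both sides are defined.

Conclusion: Yes, this is an identity.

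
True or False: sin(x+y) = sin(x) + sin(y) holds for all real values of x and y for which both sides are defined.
Claim: sin(x+y) = sin(x) + sin(y).
Test a specific point where both sides are defined: x = 2π/3, y = -π/2.
LHS = sin(x+y) ≈ 0.5000
RHS = sin(x) + sin(y) ≈ -0.1340
Since 0.5000 ≠ -0.1340, the equation fails at this point, so it cannot hold for all real values of x and y for which both sides are defined.
The correct expansion is sin(x+y) = sin(x)cos(y) + cos(x)sin(y); sine is not additive.

Conclusion: False.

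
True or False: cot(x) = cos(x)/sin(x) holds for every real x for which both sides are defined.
True.

Claim: cot(x) = cos(x)/sin(x).
Reasoning: cot(x) is defined as 1/tan(x) = 1/(sin(x)/cos(x)) = cos(x)/sin(x), wherever sin(x) ≠ 0.
So the two sides agree for every real x for which both sides are defined.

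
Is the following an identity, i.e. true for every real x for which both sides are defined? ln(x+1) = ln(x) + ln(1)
Claim: ln(x+1) = ln(x) + ln(1).
Test a specific point where both sides are defined: x = 5.
LHS = ln(x+1) ≈ 1.7918
RHS = ln(x) + ln(1) ≈ 1.6094
Since 1.7918 ≠ 1.6094, the equation fails at this point, so it cannot hold for every real x for which both sides are defined.
ln(1) = 0, so the right side is just ln(x), which differs from ln(x+1).

Conclusion: No, this is NOT an identity.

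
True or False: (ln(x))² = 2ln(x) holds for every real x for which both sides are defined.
False.

Claim: (ln(x))² = 2ln(x).
Test a specific point where both sides are defined: x = 2.
LHS = (ln(x))² ≈ 0.4805
RHS = 2ln(x) ≈ 1.3863
Since 0.4805 ≠ 1.3863, the equation fails at this point, so it cannot hold for every real x for which both sides are defined.
2ln(x) equals ln(x²), which is not the same as (ln x)².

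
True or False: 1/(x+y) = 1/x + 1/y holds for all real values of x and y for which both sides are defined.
False.

Claim: 1/(x+y) = 1/x + 1/y.
Test a specific point where both sides are defined: x = -1, y = 2.
LHS = 1/(x+y) ≈ 1.0000
RHS = 1/x + 1/y ≈ -0.5000
Since 1.0000 ≠ -0.5000, the equation fails at this point, so it cannot hold for all real values of x and y for which both sides are defined.
1/x + 1/y = (x+y)/(xy), which is not 1/(x+y).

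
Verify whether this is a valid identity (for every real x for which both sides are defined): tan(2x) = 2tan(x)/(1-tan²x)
Claim: tan(2x) = 2tan(x)/(1-tan²x).
Reasoning: tan(2x) = sin(2x)/cos(2x) = 2sin(x)cos(x) / (cos²x - sin²x). Divide numerator and denominator by cos²x: 2tan(x) / (1 - tan²x).
So the two sides agree for every real x for which both sides are defined.

Conclusion: Yes, this is an identity.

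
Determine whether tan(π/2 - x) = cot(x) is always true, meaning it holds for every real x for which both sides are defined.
Claim: tan(π/2 - x) = cot(x).
Reasoning: tan(π/2 - x) = sin(π/2 - x)/cos(π/2 - x) = cos(x)/sin(x) = cot(x), using the cofunction identities sin(π/2 - x) = cos(x) and cos(π/2 - x) = sin(x).
So the two sides agree for every real x for which both sides are defined.

Conclusion: Yes, this is an identity.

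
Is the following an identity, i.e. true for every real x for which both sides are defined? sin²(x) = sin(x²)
No, this is NOT an identity.

Claim: sin²(x) = sin(x²).
Test a specific point where both sides are defined: x = -π/4.
LHS = sin²(x) ≈ 0.5000
RHS = sin(x²) ≈ 0.5785
Since 0.5000 ≠ 0.5785, the equation fails at this point, so it cannot hold for every real x for which both sides are defined.
sin²(x) means (sin x)², squaring the output; sin(x²) squares the input. These are different functions.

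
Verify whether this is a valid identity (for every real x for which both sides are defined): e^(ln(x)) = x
Claim: e^(ln(x)) = x.
Reasoning: For x > 0, ln(x) is by definition the exponent p such that e^p = x. Raising e to that exponent therefore returns x: e^(ln x) = x.
So the two sides agree for every real x for which both sides are defined.

Conclusion: Yes, this is an identity.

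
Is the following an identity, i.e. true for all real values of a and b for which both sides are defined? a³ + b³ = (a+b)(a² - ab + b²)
Claim: a³ + b³ = (a+b)(a² - ab + b²).
Reasoning: Expand the right side: (a+b)(a² - ab + b²) = a³ - a²b + ab² + a²b - ab² + b³ = a³ + b³ (the middle terms cancel in pairs).
So the two sides agree for all real values of a and b for which both sides are defined.

Conclusion: Yes, this is an identity.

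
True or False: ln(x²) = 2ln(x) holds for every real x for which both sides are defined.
True.

Claim: ln(x²) = 2ln(x).
Reasoning: The right side requires x > 0. For x > 0, x² = (e^(ln x))² = e^(2ln x), so ln(x²) = 2ln(x). (For x < 0 the right side is undefined, so those values are outside the claim.)
So the two sides agree for every real x for which both sides are defined.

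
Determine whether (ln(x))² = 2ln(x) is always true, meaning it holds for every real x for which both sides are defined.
Claim: (ln(x))² = 2ln(x).
Test a specific point where both sides are defined: x = 1/2.
LHS = (ln(x))² ≈ 0.4805
RHS = 2ln(x) ≈ -1.3863
Since 0.4805 ≠ -1.3863, the equation fails at this point, so it cannot hold for every real x for which both sides are defined.
2ln(x) equals ln(x²), which is not the same as (ln x)².

Conclusion: No, this is NOT an identity.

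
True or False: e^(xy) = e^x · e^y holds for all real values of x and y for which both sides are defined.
Claim: e^(xy) = e^x · e^y.
Test a specific point where both sides are defined: x = 2, y = -2.
LHS = e^(xy) ≈ 0.0183
RHS = e^x · e^y ≈ 1.0000
Since 0.0183 ≠ 1.0000, the equation fails at this point, so it cannot hold for all real values of x and y for which both sides are defined.
e^x · e^y = e^(x+y), not e^(xy).

Conclusion: False.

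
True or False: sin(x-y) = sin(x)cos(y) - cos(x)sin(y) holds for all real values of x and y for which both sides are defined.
True.

Claim: sin(x-y) = sin(x)cos(y) - cos(x)sin(y).
Reasoning: Replace y by -y in sin(x+y) = sin(x)cos(y) + cos(x)sin(y) and use cos(-y) = cos(y), sin(-y) = -sin(y): sin(x-y) = sin(x)cos(y) - cos(x)sin(y).
So the two sides agree for all real values of x and y for which both sides are defined.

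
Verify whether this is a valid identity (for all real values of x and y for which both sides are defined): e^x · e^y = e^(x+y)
Claim: e^x · e^y = e^(x+y).
Reasoning: This is the law of exponents for a common base: multiplying powers adds exponents. E.g. from the series, (Σ x^j/j!)(Σ y^k/k!) = Σ_m (Σ_{j+k=m} x^j y^k/(j!k!)) = Σ_m (x+y)^m/m! by the binomial theorem.
So the two sides agree for all real values of x and y for which both sides are defined.

Conclusion: Yes, this is an identity.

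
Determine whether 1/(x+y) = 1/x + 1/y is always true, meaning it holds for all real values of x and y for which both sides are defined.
Claim: 1/(x+y) = 1/x + 1/y.
Test a specific point where both sides are defined: x = 1, y = 3.
LHS = 1/(x+y) ≈ 0.2500
RHS = 1/x + 1/y ≈ 1.3333
Since 0.2500 ≠ 1.3333, the equation fails at this point, so it cannot hold for all real values of x and y for which both sides are defined.
1/x + 1/y = (x+y)/(xy), which is not 1/(x+y).

Conclusion: No, this is NOT an identity.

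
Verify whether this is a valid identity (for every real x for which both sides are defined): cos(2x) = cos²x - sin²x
Claim: cos(2x) = cos²x - sin²x.
Reasoning: Put y = x in the addition formula cos(x+y) = cos(x)cos(y) - sin(x)sin(y): cos(2x) = cos²x - sin²x.
So the two sides agree for every real x for which both sides are defined.

Conclusion: Yes, this is an identity.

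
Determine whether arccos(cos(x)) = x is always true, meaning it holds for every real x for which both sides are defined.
Claim: arccos(cos(x)) = x.
Test a specific point where both sides are defined: x = -π/6.
LHS = arccos(cos(x)) ≈ 0.5236
RHS = x ≈ -0.5236
Since 0.5236 ≠ -0.5236, the equation fails at this point, so it cannot hold for every real x for which both sides are defined.
arccos only returns values in [0, π], so arccos(cos(x)) = x holds only for x in that interval, not for all real x.

Conclusion: No, this is NOT an identity.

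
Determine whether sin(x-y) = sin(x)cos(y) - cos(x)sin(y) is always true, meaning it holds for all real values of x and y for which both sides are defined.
Claim: sin(x-y) = sin(x)cos(y) - cos(x)sin(y).
Reasoning: Replace y by -y in sin(x+y) = sin(x)cos(y) + cos(x)sin(y) and use cos(-y) = cos(y), sin(-y) = -sin(y): sin(x-y) = sin(x)cos(y) - cos(x)sin(y).
So the two sides agree for all real values of x and y for which both sides are defined.

Conclusion: Yes, this is an identity.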